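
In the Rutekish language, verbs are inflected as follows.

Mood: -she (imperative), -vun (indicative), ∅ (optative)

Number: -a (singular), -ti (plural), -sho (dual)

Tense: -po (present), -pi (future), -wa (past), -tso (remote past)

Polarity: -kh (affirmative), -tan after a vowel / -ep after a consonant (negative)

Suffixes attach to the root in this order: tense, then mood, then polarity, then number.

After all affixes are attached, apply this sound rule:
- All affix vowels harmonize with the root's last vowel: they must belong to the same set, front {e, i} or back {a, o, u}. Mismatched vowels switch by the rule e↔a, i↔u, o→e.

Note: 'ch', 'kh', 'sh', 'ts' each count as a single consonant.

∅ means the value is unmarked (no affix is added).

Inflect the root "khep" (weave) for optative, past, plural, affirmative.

khepwekhti

Attach tense past -wa → khepwa.
mood = optative: zero marking, form stays khepwa.
Attach polarity affirmative -kh → khepwakh.
Attach number plural -ti → khepwakhti.
Apply vowel harmony: khepwakhti → khepwekhti.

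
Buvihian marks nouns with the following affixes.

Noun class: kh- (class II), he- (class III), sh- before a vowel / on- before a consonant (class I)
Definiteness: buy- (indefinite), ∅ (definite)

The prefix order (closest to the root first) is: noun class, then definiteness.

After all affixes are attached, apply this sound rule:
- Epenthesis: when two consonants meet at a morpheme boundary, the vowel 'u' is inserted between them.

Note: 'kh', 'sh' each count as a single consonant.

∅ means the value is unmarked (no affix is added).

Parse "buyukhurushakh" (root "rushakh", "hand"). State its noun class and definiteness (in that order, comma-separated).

class II, indefinite

Segment: buy-kh-rushakh.
noun class: kh- → class II.
definiteness: buy- → indefinite.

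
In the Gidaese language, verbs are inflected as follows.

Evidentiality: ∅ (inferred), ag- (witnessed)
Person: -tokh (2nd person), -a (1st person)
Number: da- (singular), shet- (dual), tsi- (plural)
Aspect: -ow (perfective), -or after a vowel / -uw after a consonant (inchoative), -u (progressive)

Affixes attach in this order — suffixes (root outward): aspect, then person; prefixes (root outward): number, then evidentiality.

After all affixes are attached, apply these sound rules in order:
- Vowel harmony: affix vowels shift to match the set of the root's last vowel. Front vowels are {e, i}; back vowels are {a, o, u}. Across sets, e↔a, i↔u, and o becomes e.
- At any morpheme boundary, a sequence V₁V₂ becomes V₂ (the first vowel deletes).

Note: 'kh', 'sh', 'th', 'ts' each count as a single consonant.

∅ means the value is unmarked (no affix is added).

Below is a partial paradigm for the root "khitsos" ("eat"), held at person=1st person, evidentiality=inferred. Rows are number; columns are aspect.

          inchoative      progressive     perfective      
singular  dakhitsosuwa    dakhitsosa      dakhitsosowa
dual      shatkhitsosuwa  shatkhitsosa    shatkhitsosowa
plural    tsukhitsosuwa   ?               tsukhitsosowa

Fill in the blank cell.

Attach aspect progressive -u → khitsosu.
Attach person 1st person -a → khitsosua.
Attach number plural tsi- → tsikhitsosua.
evidentiality = inferred: zero marking, form stays tsikhitsosua.
Apply vowel harmony: tsikhitsosua → tsukhitsosua.
Apply vowel deletion: tsukhitsosua → tsukhitsosa.

tsukhitsosa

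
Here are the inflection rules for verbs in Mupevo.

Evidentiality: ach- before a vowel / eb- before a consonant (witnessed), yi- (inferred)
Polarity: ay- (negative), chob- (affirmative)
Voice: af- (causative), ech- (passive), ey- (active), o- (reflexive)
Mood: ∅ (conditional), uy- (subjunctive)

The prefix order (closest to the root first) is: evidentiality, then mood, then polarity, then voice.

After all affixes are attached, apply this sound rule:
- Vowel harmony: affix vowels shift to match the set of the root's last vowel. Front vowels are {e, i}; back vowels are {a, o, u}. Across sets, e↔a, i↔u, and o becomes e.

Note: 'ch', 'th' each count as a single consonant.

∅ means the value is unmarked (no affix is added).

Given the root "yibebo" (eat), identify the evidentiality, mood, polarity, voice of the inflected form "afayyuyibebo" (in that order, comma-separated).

Segment: af-ay-yi-yibebo.
evidentiality: yi- → inferred.
mood: ∅ → conditional.
polarity: ay- → negative.
voice: af- → causative.

inferred, conditional, negative, causative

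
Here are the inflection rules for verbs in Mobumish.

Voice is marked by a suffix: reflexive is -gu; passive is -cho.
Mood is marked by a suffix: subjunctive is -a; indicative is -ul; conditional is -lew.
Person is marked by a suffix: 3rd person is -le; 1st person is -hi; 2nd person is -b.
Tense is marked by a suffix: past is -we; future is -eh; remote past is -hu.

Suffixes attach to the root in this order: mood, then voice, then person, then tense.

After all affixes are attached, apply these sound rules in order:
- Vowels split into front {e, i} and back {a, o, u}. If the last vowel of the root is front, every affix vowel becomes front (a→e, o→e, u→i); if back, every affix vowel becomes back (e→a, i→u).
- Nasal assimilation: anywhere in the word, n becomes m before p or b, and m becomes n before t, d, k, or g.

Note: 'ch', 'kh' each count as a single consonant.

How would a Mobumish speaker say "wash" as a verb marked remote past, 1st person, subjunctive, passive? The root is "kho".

Attach mood subjunctive -a → khoa.
Attach voice passive -cho → khoacho.
Attach person 1st person -hi → khoachohi.
Attach tense remote past -hu → khoachohihu.
Apply vowel harmony: khoachohihu → khoachohuhu.
Nasal assimilation: no change.

khoachohuhu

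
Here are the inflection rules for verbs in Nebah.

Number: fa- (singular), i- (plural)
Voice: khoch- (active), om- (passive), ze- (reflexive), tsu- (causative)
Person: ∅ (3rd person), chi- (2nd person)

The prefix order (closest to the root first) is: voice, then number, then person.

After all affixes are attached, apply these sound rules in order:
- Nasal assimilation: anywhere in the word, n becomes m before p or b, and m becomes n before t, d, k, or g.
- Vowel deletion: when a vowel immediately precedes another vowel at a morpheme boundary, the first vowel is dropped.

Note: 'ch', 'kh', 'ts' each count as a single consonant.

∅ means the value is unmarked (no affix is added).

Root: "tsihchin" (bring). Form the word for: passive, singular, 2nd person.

Attach voice passive om- → omtsihchin.
Attach number singular fa- → faomtsihchin.
Attach person 2nd person chi- → chifaomtsihchin.
Nasal assimilation: no change.
Apply vowel deletion: chifaomtsihchin → chifomtsihchin.

chifomtsihchin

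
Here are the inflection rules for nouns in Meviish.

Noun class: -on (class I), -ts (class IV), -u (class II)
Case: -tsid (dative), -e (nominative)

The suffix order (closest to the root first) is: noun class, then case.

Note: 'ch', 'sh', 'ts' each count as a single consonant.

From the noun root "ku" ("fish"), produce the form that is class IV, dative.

kutstsid

Attach noun class class IV -ts → kuts.
Attach case dative -tsid → kutstsid.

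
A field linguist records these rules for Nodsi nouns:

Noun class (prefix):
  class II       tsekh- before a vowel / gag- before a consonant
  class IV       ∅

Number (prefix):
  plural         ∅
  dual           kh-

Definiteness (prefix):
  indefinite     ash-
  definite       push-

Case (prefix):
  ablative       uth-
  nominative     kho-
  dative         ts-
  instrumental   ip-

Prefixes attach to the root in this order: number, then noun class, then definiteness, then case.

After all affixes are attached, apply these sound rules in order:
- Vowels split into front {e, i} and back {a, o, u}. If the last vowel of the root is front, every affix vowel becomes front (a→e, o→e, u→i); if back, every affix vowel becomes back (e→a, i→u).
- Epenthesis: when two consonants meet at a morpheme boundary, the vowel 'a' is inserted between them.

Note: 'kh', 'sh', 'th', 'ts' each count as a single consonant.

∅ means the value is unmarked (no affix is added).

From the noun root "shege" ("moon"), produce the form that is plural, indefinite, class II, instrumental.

number = plural: zero marking, form stays shege.
Attach noun class class II gag- (before consonant 'sh') → gagshege.
Attach definiteness indefinite ash- → ashgagshege.
Attach case instrumental ip- → ipashgagshege.
Apply vowel harmony: ipashgagshege → ipeshgegshege.
Apply epenthesis: ipeshgegshege → ipeshagegashege.

ipeshagegashege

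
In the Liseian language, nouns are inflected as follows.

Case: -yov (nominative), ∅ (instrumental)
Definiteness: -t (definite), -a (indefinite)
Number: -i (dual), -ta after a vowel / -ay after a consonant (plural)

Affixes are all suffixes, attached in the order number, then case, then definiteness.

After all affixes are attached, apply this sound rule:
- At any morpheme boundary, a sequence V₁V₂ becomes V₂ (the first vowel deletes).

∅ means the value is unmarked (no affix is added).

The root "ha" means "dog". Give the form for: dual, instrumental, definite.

Attach number dual -i → hai.
case = instrumental: zero marking, form stays hai.
Attach definiteness definite -t → hait.
Apply vowel deletion: hait → hit.

hit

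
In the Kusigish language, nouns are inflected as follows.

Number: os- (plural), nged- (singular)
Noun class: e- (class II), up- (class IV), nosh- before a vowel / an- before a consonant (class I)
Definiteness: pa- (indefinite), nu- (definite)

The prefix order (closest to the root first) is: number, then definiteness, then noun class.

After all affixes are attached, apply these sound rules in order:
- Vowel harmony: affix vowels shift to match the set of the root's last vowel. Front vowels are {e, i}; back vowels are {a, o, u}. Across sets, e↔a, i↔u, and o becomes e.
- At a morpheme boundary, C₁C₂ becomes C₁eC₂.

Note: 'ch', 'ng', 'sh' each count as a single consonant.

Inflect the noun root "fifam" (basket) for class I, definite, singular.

Attach number singular nged- → ngedfifam.
Attach definiteness definite nu- → nungedfifam.
Attach noun class class I an- (before consonant 'n') → annungedfifam.
Apply vowel harmony: annungedfifam → annungadfifam.
Apply epenthesis: annungadfifam → anenungadefifam.

anenungadefifam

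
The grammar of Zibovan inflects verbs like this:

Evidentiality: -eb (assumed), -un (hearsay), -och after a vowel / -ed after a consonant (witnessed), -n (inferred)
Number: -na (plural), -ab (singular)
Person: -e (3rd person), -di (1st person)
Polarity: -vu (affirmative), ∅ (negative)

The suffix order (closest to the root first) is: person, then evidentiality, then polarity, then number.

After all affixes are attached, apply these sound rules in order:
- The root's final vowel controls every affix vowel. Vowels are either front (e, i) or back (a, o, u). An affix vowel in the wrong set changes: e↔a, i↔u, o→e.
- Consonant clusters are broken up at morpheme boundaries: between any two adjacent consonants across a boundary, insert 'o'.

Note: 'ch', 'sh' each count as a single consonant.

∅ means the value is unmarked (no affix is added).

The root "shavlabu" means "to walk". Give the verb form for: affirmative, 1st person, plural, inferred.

shavlabudunovuna

Attach person 1st person -di → shavlabudi.
Attach evidentiality inferred -n → shavlabudin.
Attach polarity affirmative -vu → shavlabudinvu.
Attach number plural -na → shavlabudinvuna.
Apply vowel harmony: shavlabudinvuna → shavlabudunvuna.
Apply epenthesis: shavlabudunvuna → shavlabudunovuna.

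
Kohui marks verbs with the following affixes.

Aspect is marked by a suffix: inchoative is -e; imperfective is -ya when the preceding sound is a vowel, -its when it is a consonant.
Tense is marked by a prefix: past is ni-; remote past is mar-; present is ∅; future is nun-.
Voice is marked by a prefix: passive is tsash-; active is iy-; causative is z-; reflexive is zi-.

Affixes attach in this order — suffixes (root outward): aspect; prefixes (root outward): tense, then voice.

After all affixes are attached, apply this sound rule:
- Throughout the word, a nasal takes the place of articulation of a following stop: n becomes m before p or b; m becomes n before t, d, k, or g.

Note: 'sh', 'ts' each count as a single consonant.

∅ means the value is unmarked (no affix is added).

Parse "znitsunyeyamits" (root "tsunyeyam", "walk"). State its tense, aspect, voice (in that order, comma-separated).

past, imperfective, causative

Segment: z-ni-tsunyeyam-its.
tense: ni- → past.
aspect: -ya/its → imperfective.
voice: z- → causative.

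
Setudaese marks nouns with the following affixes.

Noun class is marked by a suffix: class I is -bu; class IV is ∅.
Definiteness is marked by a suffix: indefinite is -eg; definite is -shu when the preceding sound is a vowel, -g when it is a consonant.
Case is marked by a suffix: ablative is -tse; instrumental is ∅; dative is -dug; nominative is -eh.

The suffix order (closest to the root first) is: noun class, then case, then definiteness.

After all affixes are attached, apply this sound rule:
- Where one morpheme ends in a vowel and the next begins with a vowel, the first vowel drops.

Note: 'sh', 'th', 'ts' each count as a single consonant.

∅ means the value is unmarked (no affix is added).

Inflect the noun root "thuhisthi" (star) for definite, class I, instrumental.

thuhisthibushu

Attach noun class class I -bu → thuhisthibu.
case = instrumental: zero marking, form stays thuhisthibu.
Attach definiteness definite -shu (after vowel 'u') → thuhisthibushu.
Vowel deletion: no change.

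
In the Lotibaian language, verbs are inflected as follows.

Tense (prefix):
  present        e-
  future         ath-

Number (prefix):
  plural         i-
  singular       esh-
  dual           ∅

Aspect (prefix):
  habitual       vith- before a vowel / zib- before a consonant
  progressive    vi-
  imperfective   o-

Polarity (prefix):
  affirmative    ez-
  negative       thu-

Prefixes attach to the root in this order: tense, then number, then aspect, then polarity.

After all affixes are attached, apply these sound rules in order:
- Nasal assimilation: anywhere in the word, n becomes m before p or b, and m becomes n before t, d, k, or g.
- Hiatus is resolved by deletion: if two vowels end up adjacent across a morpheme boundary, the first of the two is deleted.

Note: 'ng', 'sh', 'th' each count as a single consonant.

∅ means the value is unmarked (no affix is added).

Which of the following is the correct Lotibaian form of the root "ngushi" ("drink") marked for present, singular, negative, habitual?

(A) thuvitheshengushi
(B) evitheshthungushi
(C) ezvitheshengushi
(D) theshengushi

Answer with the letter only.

A

Attach tense present e- → engushi.
Attach number singular esh- → eshengushi.
Attach aspect habitual vith- (before vowel 'e') → vitheshengushi.
Attach polarity negative thu- → thuvitheshengushi.
Nasal assimilation: no change.
Vowel deletion: no change.
So the correct form is thuvitheshengushi, option (A).
(D) theshengushi is wrong: it uses imperfective instead of habitual for aspect.
(B) evitheshthungushi is wrong: it has the affixes in the wrong order.
(C) ezvitheshengushi is wrong: it uses affirmative instead of negative for polarity.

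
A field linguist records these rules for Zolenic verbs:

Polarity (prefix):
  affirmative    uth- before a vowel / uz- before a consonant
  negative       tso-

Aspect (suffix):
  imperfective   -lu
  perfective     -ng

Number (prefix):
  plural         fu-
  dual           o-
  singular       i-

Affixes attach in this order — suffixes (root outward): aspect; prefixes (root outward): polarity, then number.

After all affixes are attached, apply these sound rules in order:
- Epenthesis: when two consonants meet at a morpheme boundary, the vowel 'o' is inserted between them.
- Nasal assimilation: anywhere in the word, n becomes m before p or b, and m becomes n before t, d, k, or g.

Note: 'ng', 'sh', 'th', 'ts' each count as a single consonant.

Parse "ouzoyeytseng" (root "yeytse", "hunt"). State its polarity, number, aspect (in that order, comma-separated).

affirmative, dual, perfective

Segment: o-uz-yeytse-ng.
polarity: uth/uz- → affirmative.
number: o- → dual.
aspect: -ng → perfective.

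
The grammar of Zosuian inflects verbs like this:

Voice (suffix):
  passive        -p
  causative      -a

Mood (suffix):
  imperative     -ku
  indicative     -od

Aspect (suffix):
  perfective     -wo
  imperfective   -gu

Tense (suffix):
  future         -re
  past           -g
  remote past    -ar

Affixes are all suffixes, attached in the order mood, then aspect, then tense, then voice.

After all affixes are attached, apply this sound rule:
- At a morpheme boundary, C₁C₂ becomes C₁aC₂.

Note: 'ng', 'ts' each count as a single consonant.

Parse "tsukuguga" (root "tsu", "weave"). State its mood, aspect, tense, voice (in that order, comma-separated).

Segment: tsu-ku-gu-g-a.
mood: -ku → imperative.
aspect: -gu → imperfective.
tense: -g → past.
voice: -a → causative.

imperative, imperfective, past, causative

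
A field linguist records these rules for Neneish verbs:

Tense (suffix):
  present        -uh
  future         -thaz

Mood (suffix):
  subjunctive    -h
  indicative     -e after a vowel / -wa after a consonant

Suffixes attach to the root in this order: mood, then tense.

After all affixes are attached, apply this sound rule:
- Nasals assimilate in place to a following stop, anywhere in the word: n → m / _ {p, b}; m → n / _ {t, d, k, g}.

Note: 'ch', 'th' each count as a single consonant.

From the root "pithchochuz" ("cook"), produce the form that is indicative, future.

pithchochuzwathaz

Attach mood indicative -wa (after consonant 'z') → pithchochuzwa.
Attach tense future -thaz → pithchochuzwathaz.
Nasal assimilation: no change.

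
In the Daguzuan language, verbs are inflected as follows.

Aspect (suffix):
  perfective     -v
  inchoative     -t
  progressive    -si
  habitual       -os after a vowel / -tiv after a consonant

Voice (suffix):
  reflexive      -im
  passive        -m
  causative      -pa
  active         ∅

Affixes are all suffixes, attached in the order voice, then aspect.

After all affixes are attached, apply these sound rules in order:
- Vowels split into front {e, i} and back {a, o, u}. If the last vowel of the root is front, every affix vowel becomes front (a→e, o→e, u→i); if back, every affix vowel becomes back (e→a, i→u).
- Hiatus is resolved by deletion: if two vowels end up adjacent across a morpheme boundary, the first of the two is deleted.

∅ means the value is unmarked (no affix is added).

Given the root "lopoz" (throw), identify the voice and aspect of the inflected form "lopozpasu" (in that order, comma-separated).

Segment: lopoz-pa-si.
voice: -pa → causative.
aspect: -si → progressive.

causative, progressive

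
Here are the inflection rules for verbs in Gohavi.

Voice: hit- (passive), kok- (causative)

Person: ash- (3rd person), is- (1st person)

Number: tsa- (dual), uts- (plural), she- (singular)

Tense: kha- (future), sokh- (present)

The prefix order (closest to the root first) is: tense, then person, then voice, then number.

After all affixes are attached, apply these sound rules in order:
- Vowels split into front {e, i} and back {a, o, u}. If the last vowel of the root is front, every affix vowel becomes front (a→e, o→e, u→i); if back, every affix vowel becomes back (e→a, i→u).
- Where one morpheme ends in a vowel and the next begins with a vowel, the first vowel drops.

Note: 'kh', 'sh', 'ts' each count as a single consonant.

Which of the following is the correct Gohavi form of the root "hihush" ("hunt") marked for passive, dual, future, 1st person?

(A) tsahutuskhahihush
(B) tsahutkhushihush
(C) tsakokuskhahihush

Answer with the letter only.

Attach tense future kha- → khahihush.
Attach person 1st person is- → iskhahihush.
Attach voice passive hit- → hitiskhahihush.
Attach number dual tsa- → tsahitiskhahihush.
Apply vowel harmony: tsahitiskhahihush → tsahutuskhahihush.
Vowel deletion: no change.
So the correct form is tsahutuskhahihush, option (A).
(C) tsakokuskhahihush is wrong: it uses causative instead of passive for voice.
(B) tsahutkhushihush is wrong: it has the affixes in the wrong order.

A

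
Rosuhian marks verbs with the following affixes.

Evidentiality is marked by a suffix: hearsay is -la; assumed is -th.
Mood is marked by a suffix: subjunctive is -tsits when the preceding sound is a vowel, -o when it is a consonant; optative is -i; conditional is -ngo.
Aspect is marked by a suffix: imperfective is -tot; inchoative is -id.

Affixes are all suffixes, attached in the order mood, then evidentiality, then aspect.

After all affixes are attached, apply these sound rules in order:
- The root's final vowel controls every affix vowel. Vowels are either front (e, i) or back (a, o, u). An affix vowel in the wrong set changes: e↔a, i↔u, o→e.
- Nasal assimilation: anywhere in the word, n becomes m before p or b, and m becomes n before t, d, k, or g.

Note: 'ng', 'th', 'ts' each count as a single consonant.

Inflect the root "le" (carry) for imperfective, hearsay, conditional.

lengeletet

Attach mood conditional -ngo → lengo.
Attach evidentiality hearsay -la → lengola.
Attach aspect imperfective -tot → lengolatot.
Apply vowel harmony: lengolatot → lengeletet.
Nasal assimilation: no change.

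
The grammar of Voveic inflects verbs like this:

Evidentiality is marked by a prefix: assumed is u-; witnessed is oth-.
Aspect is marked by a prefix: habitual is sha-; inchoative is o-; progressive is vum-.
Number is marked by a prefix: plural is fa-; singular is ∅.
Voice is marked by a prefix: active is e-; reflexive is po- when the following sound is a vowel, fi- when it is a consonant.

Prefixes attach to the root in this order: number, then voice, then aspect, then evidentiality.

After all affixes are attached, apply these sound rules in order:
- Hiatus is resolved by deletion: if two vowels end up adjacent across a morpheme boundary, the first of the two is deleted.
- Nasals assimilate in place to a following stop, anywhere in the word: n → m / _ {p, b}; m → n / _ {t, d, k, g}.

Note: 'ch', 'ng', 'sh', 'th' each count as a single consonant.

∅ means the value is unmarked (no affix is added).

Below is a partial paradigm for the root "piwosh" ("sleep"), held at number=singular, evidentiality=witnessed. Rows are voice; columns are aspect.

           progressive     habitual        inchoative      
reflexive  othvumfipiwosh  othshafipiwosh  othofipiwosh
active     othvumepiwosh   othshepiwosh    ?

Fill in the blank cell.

othepiwosh

number = singular: zero marking, form stays piwosh.
Attach voice active e- → epiwosh.
Attach aspect inchoative o- → oepiwosh.
Attach evidentiality witnessed oth- → othoepiwosh.
Apply vowel deletion: othoepiwosh → othepiwosh.
Nasal assimilation: no change.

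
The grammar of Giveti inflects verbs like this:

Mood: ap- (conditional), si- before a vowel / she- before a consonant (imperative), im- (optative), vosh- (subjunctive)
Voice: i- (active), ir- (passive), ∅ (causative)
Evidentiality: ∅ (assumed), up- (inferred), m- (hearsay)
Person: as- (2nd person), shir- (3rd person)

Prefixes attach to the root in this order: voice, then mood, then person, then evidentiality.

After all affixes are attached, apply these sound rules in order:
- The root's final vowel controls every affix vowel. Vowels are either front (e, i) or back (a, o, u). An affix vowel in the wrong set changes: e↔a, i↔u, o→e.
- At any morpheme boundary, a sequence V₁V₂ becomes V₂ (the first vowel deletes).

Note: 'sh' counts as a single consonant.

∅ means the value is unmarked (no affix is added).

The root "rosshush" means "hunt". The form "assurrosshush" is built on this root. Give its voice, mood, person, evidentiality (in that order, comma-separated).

passive, imperative, 2nd person, assumed

Segment: as-si-ir-rosshush.
voice: ir- → passive.
mood: si/she- → imperative.
person: as- → 2nd person.
evidentiality: ∅ → assumed.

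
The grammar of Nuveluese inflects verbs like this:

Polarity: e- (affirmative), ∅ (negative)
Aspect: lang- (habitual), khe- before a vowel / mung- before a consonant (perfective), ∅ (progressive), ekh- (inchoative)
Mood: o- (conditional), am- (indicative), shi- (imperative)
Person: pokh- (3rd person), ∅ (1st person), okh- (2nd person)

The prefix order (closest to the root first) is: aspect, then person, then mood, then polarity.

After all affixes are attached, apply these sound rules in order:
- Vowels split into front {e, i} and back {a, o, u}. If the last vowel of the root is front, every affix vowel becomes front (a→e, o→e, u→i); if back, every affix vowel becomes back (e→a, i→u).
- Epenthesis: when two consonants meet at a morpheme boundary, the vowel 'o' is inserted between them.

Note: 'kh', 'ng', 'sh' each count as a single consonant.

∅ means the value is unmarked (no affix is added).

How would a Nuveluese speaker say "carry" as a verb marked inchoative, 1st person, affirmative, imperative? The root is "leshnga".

ashuakholeshnga

Attach aspect inchoative ekh- → ekhleshnga.
person = 1st person: zero marking, form stays ekhleshnga.
Attach mood imperative shi- → shiekhleshnga.
Attach polarity affirmative e- → eshiekhleshnga.
Apply vowel harmony: eshiekhleshnga → ashuakhleshnga.
Apply epenthesis: ashuakhleshnga → ashuakholeshnga.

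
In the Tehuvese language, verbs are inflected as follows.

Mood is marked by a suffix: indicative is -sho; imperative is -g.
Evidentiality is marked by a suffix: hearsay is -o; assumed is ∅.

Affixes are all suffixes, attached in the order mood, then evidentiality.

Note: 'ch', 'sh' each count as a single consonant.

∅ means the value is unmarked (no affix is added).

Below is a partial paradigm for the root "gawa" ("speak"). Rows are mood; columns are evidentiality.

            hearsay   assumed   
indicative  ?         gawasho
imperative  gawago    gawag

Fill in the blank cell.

Attach mood indicative -sho → gawasho.
Attach evidentiality hearsay -o → gawashoo.

gawashoo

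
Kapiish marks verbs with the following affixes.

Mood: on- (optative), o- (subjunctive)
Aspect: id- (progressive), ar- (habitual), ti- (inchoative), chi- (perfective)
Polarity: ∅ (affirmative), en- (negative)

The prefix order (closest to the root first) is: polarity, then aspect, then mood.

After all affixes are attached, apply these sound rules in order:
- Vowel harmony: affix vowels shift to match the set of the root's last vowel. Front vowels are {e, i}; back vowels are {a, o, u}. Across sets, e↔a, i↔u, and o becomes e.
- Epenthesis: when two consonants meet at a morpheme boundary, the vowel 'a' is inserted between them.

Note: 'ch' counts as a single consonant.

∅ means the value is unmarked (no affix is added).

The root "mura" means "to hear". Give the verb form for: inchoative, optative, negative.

onatuanamura

Attach polarity negative en- → enmura.
Attach aspect inchoative ti- → tienmura.
Attach mood optative on- → ontienmura.
Apply vowel harmony: ontienmura → ontuanmura.
Apply epenthesis: ontuanmura → onatuanamura.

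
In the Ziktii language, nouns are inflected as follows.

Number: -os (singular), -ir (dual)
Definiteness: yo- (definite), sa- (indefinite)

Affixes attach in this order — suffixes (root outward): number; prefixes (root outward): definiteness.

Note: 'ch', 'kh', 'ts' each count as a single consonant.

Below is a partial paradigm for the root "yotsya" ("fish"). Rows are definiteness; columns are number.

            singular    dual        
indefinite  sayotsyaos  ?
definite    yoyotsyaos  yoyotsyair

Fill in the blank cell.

sayotsyair

Attach number dual -ir → yotsyair.
Attach definiteness indefinite sa- → sayotsyair.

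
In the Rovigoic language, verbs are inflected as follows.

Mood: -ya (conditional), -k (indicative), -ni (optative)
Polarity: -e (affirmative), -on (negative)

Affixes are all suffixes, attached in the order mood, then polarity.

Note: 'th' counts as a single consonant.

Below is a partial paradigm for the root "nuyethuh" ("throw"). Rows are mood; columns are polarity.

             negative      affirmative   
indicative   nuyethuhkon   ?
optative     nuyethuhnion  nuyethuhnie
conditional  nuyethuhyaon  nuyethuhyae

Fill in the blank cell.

nuyethuhke

Attach mood indicative -k → nuyethuhk.
Attach polarity affirmative -e → nuyethuhke.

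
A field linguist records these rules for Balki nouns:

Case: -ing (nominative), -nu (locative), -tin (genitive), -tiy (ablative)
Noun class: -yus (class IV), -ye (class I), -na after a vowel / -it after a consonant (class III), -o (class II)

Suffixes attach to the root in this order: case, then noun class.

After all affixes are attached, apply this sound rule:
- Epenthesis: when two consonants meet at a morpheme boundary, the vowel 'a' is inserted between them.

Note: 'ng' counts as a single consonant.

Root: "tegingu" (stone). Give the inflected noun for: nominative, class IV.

teginguingayus

Attach case nominative -ing → teginguing.
Attach noun class class IV -yus → teginguingyus.
Apply epenthesis: teginguingyus → teginguingayus.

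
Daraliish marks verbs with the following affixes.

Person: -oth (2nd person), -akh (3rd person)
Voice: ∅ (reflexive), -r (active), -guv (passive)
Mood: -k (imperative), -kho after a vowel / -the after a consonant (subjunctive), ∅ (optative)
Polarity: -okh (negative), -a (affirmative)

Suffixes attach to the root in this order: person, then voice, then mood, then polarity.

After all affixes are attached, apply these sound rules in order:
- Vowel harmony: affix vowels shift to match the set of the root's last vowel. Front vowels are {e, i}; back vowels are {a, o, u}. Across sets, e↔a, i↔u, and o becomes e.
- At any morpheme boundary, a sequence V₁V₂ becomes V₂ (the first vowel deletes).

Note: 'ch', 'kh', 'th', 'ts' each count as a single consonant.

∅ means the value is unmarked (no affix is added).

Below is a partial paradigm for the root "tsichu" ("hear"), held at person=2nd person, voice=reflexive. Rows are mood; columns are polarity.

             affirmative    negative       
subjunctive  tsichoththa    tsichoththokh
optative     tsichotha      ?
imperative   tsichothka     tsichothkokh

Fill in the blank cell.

Attach person 2nd person -oth → tsichuoth.
voice = reflexive: zero marking, form stays tsichuoth.
mood = optative: zero marking, form stays tsichuoth.
Attach polarity negative -okh → tsichuothokh.
Vowel harmony: no change.
Apply vowel deletion: tsichuothokh → tsichothokh.

tsichothokh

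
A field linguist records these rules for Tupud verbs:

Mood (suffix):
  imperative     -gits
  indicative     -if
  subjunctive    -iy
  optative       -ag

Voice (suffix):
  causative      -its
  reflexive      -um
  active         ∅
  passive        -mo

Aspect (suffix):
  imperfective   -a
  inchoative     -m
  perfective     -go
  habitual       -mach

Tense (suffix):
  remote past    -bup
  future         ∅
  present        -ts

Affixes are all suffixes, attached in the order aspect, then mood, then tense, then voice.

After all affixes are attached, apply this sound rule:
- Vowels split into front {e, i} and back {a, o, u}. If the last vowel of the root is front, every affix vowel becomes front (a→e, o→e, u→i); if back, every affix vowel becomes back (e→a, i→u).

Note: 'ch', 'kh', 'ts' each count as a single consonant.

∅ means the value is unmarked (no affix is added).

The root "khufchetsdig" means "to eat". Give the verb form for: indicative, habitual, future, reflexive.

Attach aspect habitual -mach → khufchetsdigmach.
Attach mood indicative -if → khufchetsdigmachif.
tense = future: zero marking, form stays khufchetsdigmachif.
Attach voice reflexive -um → khufchetsdigmachifum.
Apply vowel harmony: khufchetsdigmachifum → khufchetsdigmechifim.

khufchetsdigmechifim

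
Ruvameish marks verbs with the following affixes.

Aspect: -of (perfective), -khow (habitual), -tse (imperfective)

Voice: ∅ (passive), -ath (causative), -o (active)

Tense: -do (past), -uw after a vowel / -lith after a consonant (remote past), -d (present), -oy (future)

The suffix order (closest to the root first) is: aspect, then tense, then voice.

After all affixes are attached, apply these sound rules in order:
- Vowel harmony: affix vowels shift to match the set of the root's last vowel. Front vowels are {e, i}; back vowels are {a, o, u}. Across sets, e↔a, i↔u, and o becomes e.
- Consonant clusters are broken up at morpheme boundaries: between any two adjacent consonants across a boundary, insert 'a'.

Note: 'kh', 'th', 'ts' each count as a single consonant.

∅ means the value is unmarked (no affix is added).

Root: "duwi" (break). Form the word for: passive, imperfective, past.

Attach aspect imperfective -tse → duwitse.
Attach tense past -do → duwitsedo.
voice = passive: zero marking, form stays duwitsedo.
Apply vowel harmony: duwitsedo → duwitsede.
Epenthesis: no change.

duwitsede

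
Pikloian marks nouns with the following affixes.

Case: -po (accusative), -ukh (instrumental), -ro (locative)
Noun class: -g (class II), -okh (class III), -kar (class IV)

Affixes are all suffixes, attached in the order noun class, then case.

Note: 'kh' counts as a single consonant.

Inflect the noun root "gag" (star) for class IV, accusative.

Attach noun class class IV -kar → gagkar.
Attach case accusative -po → gagkarpo.

gagkarpo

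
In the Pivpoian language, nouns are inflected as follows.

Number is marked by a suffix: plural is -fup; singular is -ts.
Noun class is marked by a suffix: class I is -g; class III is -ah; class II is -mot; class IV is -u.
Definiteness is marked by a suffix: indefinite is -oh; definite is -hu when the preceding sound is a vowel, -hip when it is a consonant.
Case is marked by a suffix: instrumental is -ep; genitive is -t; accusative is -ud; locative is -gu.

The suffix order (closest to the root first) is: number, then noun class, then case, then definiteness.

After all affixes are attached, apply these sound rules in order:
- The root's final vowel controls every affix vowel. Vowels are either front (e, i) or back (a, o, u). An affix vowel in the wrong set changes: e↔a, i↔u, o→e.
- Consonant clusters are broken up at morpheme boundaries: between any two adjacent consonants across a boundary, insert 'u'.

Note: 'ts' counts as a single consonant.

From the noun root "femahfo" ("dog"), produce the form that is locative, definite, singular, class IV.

femahfotsuguhu

Attach number singular -ts → femahfots.
Attach noun class class IV -u → femahfotsu.
Attach case locative -gu → femahfotsugu.
Attach definiteness definite -hu (after vowel 'u') → femahfotsuguhu.
Vowel harmony: no change.
Epenthesis: no change.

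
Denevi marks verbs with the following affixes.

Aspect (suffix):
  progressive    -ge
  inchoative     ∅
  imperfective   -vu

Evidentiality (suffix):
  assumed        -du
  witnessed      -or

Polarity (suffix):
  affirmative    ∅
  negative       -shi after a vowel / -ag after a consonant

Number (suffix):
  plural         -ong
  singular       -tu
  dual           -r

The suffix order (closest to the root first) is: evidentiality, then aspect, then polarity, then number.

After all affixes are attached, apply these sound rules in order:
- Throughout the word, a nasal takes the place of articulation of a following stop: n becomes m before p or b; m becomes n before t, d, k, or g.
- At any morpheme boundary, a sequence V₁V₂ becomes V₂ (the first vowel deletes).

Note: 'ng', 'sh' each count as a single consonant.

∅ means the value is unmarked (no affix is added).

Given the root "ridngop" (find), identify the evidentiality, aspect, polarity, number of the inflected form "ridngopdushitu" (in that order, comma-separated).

assumed, inchoative, negative, singular

Segment: ridngop-du-shi-tu.
evidentiality: -du → assumed.
aspect: ∅ → inchoative.
polarity: -shi/ag → negative.
number: -tu → singular.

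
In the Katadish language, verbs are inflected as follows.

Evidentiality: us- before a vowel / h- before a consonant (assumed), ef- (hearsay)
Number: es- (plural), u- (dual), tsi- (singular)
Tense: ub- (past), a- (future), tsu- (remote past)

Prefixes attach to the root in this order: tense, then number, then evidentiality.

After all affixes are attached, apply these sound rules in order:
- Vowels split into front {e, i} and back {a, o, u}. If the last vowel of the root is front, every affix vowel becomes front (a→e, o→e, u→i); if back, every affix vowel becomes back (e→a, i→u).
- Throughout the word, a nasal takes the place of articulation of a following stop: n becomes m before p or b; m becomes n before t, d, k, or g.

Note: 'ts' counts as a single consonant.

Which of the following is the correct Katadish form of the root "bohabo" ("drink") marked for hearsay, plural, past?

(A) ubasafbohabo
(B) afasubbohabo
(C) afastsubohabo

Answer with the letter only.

B

Attach tense past ub- → ubbohabo.
Attach number plural es- → esubbohabo.
Attach evidentiality hearsay ef- → efesubbohabo.
Apply vowel harmony: efesubbohabo → afasubbohabo.
Nasal assimilation: no change.
So the correct form is afasubbohabo, option (B).
(C) afastsubohabo is wrong: it uses remote past instead of past for tense.
(A) ubasafbohabo is wrong: it has the affixes in the wrong order.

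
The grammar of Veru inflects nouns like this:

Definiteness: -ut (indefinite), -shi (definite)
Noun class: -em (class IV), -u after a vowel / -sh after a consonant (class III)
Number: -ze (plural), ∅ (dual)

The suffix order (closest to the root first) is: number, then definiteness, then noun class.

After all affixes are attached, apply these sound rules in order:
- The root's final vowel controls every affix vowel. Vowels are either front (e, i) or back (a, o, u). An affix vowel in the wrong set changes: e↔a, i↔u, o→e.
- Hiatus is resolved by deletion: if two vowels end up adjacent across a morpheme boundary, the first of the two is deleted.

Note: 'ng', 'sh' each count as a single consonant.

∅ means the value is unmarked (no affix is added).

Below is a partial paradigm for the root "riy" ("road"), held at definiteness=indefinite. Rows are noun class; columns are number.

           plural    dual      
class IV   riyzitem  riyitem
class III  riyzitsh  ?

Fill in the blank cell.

riyitsh

number = dual: zero marking, form stays riy.
Attach definiteness indefinite -ut → riyut.
Attach noun class class III -sh (after consonant 't') → riyutsh.
Apply vowel harmony: riyutsh → riyitsh.
Vowel deletion: no change.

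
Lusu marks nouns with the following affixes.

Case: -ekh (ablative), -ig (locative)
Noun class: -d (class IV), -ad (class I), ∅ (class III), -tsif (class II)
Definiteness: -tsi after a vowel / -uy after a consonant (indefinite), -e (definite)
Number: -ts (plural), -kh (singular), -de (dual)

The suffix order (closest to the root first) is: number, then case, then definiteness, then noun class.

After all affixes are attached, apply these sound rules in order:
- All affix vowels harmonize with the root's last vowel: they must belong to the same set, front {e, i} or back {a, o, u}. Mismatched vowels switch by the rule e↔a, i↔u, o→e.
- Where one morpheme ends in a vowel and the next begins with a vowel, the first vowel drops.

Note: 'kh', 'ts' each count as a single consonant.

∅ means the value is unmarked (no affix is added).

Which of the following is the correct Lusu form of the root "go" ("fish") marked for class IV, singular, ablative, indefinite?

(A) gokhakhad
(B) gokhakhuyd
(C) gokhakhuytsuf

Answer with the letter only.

Attach number singular -kh → gokh.
Attach case ablative -ekh → gokhekh.
Attach definiteness indefinite -uy (after consonant 'kh') → gokhekhuy.
Attach noun class class IV -d → gokhekhuyd.
Apply vowel harmony: gokhekhuyd → gokhakhuyd.
Vowel deletion: no change.
So the correct form is gokhakhuyd, option (B).
(A) gokhakhad is wrong: it uses definite instead of indefinite for definiteness.
(C) gokhakhuytsuf is wrong: it uses class II instead of class IV for noun class.

B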